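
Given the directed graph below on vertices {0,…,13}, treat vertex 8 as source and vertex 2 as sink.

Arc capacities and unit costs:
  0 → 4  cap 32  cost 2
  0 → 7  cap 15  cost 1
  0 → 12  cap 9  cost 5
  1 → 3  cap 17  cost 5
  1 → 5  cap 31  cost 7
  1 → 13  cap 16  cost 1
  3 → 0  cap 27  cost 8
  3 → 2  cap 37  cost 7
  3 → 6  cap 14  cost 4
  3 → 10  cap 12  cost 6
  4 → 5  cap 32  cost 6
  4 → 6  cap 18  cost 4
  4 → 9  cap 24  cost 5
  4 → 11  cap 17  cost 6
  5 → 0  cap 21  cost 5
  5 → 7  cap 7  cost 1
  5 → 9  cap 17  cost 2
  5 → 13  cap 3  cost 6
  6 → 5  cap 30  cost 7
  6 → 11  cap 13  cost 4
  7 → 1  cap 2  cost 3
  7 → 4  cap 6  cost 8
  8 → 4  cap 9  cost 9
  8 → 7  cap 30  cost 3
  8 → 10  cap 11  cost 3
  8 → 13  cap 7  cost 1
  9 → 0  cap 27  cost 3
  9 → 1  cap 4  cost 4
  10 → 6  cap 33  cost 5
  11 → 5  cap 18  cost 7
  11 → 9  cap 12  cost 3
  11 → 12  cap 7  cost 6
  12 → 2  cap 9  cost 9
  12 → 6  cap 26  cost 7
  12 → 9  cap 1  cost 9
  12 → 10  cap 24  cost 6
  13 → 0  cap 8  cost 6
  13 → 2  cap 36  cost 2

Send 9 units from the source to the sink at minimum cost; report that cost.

Minimum cost for 9 units: 39

shortest-cost path #1: 8→13→2 push 7 @ unit cost 3 (adds 21)
shortest-cost path #2: 8→7→1→13→2 push 2 @ unit cost 9 (adds 18)
total cost = 39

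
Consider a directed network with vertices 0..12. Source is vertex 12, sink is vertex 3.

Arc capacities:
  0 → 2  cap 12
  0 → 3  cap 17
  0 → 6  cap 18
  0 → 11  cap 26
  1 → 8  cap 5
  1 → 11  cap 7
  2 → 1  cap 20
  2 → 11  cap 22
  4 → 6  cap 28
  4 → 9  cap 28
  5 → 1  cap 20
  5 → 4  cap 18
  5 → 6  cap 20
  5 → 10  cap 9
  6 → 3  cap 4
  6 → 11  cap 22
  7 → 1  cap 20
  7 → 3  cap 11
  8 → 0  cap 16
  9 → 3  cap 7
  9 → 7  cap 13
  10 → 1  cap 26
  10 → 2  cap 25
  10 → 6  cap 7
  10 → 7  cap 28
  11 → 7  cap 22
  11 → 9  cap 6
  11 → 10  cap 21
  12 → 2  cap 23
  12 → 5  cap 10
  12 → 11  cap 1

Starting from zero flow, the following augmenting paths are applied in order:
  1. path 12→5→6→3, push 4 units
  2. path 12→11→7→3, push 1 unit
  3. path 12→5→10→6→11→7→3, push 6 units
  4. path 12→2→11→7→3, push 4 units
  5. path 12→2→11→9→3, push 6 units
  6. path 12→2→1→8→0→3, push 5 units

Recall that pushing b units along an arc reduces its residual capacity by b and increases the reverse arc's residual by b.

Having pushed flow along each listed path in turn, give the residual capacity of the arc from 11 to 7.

Residual capacity of (11,7): 11

after path 1 (12→5→6→3, push 4): res(11,7)=22
after path 2 (12→11→7→3, push 1): res(11,7)=21
after path 3 (12→5→10→6→11→7→3, push 6): res(11,7)=15
after path 4 (12→2→11→7→3, push 4): res(11,7)=11
after path 5 (12→2→11→9→3, push 6): res(11,7)=11
after path 6 (12→2→1→8→0→3, push 5): res(11,7)=11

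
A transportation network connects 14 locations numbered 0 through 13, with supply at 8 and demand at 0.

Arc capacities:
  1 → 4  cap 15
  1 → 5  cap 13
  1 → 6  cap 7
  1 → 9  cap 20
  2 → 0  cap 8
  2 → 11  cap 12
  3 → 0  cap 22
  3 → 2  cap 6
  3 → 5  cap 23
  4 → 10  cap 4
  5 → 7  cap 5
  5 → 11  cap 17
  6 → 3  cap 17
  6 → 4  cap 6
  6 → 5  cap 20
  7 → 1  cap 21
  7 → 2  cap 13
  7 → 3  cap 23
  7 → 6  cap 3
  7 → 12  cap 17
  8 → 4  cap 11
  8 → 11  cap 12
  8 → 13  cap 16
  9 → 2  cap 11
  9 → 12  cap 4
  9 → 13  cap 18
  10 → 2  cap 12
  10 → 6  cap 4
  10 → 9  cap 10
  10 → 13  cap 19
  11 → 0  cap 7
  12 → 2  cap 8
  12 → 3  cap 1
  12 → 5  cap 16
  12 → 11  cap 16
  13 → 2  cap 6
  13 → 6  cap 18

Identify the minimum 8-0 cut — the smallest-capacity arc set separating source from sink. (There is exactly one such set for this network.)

augment #1: 8→11→0 push 7
augment #2: 8→13→2→0 push 6
augment #3: 8→4→10→2→0 push 2
augment #4: 8→13→6→3→0 push 10
augment #5: 8→4→10→6→3→0 push 2
max flow = 27; residual-reachable set from 8 gives S-side
cut edges (S→T): {(4,10), (8,13), (11,0)} total cap 27

Min-cut arcs: {(4,10), (8,13), (11,0)} (total capacity 27)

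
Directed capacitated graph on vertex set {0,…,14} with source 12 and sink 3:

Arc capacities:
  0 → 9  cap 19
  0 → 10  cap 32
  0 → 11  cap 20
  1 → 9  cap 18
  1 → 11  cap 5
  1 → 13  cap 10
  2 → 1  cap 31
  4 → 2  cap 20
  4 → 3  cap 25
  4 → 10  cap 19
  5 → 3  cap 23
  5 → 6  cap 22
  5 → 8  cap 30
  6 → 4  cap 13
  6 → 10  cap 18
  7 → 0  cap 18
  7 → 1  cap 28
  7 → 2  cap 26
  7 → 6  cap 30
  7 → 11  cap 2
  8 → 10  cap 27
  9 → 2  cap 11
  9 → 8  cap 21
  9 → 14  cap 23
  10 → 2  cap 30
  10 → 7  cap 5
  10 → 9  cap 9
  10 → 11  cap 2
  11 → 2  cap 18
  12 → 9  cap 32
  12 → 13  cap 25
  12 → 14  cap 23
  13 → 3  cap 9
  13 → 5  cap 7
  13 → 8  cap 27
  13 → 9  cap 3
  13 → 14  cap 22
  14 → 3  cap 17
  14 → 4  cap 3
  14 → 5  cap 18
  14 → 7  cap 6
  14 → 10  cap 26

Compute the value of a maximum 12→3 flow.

Maximum flow value: 65

augment #1: 12→13→3 bottleneck 9, total now 9
augment #2: 12→14→3 bottleneck 17, total now 26
augment #3: 12→13→5→3 bottleneck 7, total now 33
augment #4: 12→14→4→3 bottleneck 3, total now 36
augment #5: 12→14→5→3 bottleneck 3, total now 39
augment #6: 12→9→14→5→3 bottleneck 13, total now 52
augment #7: 12→9→14→5→6→4→3 bottleneck 2, total now 54
augment #8: 12→9→14→7→6→4→3 bottleneck 6, total now 60
augment #9: 12→9→8→10→7→6→4→3 bottleneck 5, total now 65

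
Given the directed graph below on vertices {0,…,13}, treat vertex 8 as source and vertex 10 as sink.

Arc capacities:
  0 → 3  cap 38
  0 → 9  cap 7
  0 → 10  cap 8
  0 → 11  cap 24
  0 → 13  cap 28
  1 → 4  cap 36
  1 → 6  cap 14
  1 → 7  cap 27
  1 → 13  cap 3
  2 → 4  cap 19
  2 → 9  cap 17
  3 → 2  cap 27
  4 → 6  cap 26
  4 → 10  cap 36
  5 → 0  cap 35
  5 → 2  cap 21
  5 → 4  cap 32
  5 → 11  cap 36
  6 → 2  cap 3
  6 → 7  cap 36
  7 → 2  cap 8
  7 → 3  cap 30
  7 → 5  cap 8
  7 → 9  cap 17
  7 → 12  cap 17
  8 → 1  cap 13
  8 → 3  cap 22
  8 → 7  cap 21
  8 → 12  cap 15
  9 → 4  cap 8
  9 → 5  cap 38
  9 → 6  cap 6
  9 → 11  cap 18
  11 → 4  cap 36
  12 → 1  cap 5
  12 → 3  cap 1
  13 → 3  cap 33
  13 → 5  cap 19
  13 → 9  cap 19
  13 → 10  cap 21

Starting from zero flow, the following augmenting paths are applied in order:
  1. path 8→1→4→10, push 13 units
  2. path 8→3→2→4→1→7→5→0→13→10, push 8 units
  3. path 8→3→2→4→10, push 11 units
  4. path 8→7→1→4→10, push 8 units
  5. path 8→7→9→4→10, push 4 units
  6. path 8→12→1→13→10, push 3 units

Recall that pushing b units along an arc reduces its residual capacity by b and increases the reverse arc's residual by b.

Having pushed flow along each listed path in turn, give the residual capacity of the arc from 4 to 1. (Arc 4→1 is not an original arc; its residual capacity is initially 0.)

after path 1 (8→1→4→10, push 13): res(4,1)=13
after path 2 (8→3→2→4→1→7→5→0→13→10, push 8): res(4,1)=5
after path 3 (8→3→2→4→10, push 11): res(4,1)=5
after path 4 (8→7→1→4→10, push 8): res(4,1)=13
after path 5 (8→7→9→4→10, push 4): res(4,1)=13
after path 6 (8→12→1→13→10, push 3): res(4,1)=13

Residual capacity of (4,1): 13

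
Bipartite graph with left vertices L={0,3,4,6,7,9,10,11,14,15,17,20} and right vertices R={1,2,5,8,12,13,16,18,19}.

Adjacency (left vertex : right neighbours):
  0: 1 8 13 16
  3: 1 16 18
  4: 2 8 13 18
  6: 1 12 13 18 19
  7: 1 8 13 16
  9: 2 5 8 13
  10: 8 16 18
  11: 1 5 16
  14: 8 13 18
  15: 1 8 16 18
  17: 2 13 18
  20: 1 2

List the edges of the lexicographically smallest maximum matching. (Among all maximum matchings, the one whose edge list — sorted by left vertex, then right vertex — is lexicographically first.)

|M| = 8 (so the lex-smallest maximum matching has 8 edges)
process left vertices in ascending order; for each, take the smallest-labelled available neighbour that still permits 8 edges overall, or leave it unmatched if none does
lex-smallest matching: {0-1, 3-16, 4-2, 6-12, 7-8, 9-5, 10-18, 14-13}

Lex-smallest maximum matching: {(0,1), (3,16), (4,2), (6,12), (7,8), (9,5), (10,18), (14,13)}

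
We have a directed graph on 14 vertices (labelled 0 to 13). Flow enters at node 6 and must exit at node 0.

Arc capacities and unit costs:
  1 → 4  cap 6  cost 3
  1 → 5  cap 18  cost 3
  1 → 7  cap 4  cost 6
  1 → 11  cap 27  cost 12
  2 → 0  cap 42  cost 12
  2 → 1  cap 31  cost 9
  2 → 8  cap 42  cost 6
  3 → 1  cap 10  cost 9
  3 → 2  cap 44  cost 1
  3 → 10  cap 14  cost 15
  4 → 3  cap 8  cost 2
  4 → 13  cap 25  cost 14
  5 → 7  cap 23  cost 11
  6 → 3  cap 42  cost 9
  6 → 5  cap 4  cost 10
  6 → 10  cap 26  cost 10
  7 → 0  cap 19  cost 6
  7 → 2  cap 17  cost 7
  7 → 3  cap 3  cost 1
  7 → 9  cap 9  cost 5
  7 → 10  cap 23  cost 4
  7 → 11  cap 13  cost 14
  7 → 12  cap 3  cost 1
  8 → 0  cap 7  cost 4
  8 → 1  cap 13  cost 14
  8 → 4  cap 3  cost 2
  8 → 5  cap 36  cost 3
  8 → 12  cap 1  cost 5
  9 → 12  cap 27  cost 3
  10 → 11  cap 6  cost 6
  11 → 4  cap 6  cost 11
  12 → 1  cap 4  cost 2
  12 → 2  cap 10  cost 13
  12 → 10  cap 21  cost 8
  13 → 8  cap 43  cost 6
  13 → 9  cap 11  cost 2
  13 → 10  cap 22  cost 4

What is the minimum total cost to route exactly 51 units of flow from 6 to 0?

Minimum cost for 51 units: 1252

shortest-cost path #1: 6→3→2→8→0 push 7 @ unit cost 20 (adds 140)
shortest-cost path #2: 6→3→2→0 push 35 @ unit cost 22 (adds 770)
shortest-cost path #3: 6→5→7→0 push 4 @ unit cost 27 (adds 108)
shortest-cost path #4: 6→10→11→4→3→2→0 push 2 @ unit cost 42 (adds 84)
shortest-cost path #5: 6→10→11→4→3→1→7→0 push 3 @ unit cost 50 (adds 150)
total cost = 1252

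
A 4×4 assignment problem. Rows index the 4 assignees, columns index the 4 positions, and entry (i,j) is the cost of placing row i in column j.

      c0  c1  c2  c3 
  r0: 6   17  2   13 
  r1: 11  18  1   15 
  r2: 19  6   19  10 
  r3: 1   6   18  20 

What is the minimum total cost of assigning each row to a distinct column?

Minimum assignment cost: 21

optimal assignment: row0→col3 (cost 13), row1→col2 (cost 1), row2→col1 (cost 6), row3→col0 (cost 1)
total = 13 + 1 + 6 + 1 = 21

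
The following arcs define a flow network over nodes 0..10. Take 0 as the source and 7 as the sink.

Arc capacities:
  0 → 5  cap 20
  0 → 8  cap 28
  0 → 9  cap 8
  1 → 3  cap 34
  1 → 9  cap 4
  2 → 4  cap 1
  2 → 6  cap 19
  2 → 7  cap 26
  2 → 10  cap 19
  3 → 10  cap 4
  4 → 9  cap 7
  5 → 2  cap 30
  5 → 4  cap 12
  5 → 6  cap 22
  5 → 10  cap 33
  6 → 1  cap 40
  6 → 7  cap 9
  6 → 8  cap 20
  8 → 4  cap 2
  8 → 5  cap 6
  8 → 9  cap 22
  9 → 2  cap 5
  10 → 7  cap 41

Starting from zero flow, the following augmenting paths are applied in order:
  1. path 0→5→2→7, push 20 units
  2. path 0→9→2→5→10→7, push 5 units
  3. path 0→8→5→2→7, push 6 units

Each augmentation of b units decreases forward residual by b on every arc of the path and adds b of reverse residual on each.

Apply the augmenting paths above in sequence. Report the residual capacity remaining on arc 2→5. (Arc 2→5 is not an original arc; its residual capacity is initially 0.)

Residual capacity of (2,5): 21

after path 1 (0→5→2→7, push 20): res(2,5)=20
after path 2 (0→9→2→5→10→7, push 5): res(2,5)=15
after path 3 (0→8→5→2→7, push 6): res(2,5)=21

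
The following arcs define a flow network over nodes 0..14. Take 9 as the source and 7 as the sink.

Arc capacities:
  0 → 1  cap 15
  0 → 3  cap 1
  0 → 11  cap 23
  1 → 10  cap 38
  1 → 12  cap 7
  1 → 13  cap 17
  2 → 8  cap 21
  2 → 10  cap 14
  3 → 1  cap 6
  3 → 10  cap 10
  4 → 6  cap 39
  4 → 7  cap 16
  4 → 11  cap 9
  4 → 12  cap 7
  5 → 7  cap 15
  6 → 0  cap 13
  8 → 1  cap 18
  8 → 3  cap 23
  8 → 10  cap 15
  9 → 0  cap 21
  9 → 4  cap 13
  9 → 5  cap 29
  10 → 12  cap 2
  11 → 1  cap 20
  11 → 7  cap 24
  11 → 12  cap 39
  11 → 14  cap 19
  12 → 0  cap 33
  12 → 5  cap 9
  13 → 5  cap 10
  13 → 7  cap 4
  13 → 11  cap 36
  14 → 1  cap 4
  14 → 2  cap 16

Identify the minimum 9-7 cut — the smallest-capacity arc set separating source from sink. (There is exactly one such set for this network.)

augment #1: 9→4→7 push 13
augment #2: 9→5→7 push 15
augment #3: 9→0→11→7 push 21
max flow = 49; residual-reachable set from 9 gives S-side
cut edges (S→T): {(5,7), (9,0), (9,4)} total cap 49

Min-cut arcs: {(5,7), (9,0), (9,4)} (total capacity 49)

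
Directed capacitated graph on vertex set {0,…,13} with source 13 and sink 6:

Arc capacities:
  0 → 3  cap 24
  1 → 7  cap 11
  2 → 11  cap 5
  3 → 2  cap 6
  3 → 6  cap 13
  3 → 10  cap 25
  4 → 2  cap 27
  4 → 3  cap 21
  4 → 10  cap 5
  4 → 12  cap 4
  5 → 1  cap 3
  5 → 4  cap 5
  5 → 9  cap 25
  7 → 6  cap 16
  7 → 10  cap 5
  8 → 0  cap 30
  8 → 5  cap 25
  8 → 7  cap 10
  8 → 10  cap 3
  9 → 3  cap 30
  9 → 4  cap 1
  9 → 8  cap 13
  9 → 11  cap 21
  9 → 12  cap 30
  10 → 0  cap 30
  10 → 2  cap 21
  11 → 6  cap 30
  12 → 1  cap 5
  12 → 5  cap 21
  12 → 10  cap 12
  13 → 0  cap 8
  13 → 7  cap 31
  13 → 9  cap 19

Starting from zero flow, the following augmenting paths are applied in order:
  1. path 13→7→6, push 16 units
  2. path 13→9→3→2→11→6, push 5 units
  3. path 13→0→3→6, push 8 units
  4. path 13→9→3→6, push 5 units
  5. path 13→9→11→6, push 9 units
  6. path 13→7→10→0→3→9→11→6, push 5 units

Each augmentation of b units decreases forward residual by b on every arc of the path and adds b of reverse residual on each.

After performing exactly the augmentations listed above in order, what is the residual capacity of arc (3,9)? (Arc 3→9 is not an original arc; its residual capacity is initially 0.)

after path 1 (13→7→6, push 16): res(3,9)=0
after path 2 (13→9→3→2→11→6, push 5): res(3,9)=5
after path 3 (13→0→3→6, push 8): res(3,9)=5
after path 4 (13→9→3→6, push 5): res(3,9)=10
after path 5 (13→9→11→6, push 9): res(3,9)=10
after path 6 (13→7→10→0→3→9→11→6, push 5): res(3,9)=5

Residual capacity of (3,9): 5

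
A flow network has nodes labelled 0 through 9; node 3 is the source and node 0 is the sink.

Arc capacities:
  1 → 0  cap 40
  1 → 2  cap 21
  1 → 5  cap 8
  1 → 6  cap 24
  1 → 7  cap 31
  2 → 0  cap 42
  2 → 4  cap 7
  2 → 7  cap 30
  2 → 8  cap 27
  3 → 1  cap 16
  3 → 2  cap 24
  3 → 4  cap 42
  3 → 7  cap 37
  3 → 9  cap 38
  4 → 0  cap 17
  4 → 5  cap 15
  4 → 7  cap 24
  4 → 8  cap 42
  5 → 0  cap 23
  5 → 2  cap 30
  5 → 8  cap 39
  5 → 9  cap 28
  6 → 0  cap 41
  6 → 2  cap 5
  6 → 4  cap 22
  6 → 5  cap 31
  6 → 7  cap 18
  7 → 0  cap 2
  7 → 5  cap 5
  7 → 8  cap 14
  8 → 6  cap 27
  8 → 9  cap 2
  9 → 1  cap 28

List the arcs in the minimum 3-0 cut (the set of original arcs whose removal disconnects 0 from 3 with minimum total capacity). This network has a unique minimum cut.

Min-cut arcs: {(3,1), (3,2), (3,4), (7,0), (7,5), (7,8), (9,1)} (total capacity 131)

augment #1: 3→1→0 push 16
augment #2: 3→2→0 push 24
augment #3: 3→4→0 push 17
augment #4: 3→7→0 push 2
augment #5: 3→4→5→0 push 15
augment #6: 3→7→5→0 push 5
augment #7: 3→9→1→0 push 24
augment #8: 3→4→8→6→0 push 10
augment #9: 3→7→8→6→0 push 14
augment #10: 3→9→1→2→0 push 4
max flow = 131; residual-reachable set from 3 gives S-side
cut edges (S→T): {(3,1), (3,2), (3,4), (7,0), (7,5), (7,8), (9,1)} total cap 131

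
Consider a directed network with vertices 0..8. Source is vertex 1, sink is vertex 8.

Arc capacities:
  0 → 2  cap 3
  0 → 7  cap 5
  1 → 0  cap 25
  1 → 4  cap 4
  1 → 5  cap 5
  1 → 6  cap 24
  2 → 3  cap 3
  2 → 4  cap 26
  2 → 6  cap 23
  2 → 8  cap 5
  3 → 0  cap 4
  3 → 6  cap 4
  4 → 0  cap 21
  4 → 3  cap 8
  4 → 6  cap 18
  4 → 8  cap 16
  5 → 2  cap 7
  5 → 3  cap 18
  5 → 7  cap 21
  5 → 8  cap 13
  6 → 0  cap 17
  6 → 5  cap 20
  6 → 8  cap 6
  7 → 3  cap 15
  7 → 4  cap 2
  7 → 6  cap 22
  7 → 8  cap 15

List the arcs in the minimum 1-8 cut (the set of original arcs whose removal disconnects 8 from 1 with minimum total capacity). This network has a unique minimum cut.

augment #1: 1→4→8 push 4
augment #2: 1→5→8 push 5
augment #3: 1→6→8 push 6
augment #4: 1→0→2→8 push 3
augment #5: 1→0→7→8 push 5
augment #6: 1→6→5→8 push 8
augment #7: 1→6→5→2→8 push 2
augment #8: 1→6→5→7→8 push 8
max flow = 41; residual-reachable set from 1 gives S-side
cut edges (S→T): {(0,2), (0,7), (1,4), (1,5), (1,6)} total cap 41

Min-cut arcs: {(0,2), (0,7), (1,4), (1,5), (1,6)} (total capacity 41)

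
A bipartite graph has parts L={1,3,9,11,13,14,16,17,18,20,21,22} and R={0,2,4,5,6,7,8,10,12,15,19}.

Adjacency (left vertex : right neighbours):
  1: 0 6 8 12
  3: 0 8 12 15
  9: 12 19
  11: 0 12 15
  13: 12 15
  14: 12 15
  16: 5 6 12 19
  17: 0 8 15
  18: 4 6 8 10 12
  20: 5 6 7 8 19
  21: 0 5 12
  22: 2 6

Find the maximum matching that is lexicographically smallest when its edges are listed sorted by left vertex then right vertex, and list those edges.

Lex-smallest maximum matching: {(1,0), (3,8), (9,19), (11,12), (13,15), (16,6), (18,4), (20,7), (21,5), (22,2)}

|M| = 10 (so the lex-smallest maximum matching has 10 edges)
process left vertices in ascending order; for each, take the smallest-labelled available neighbour that still permits 10 edges overall, or leave it unmatched if none does
lex-smallest matching: {1-0, 3-8, 9-19, 11-12, 13-15, 16-6, 18-4, 20-7, 21-5, 22-2}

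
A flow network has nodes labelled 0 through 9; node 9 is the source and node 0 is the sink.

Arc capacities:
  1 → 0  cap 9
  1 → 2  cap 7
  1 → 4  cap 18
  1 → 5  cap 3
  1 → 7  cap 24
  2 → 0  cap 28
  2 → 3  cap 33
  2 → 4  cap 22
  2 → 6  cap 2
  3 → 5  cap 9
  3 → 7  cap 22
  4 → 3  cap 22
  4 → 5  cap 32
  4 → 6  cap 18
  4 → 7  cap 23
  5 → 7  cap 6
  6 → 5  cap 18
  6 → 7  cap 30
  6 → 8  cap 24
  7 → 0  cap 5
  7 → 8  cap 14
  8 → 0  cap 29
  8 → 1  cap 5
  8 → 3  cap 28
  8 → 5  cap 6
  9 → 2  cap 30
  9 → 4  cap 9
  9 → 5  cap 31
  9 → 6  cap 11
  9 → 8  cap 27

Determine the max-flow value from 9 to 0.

Maximum flow value: 67

augment #1: 9→2→0 bottleneck 28, total now 28
augment #2: 9→8→0 bottleneck 27, total now 55
augment #3: 9→4→7→0 bottleneck 5, total now 60
augment #4: 9→6→8→0 bottleneck 2, total now 62
augment #5: 9→6→8→1→0 bottleneck 5, total now 67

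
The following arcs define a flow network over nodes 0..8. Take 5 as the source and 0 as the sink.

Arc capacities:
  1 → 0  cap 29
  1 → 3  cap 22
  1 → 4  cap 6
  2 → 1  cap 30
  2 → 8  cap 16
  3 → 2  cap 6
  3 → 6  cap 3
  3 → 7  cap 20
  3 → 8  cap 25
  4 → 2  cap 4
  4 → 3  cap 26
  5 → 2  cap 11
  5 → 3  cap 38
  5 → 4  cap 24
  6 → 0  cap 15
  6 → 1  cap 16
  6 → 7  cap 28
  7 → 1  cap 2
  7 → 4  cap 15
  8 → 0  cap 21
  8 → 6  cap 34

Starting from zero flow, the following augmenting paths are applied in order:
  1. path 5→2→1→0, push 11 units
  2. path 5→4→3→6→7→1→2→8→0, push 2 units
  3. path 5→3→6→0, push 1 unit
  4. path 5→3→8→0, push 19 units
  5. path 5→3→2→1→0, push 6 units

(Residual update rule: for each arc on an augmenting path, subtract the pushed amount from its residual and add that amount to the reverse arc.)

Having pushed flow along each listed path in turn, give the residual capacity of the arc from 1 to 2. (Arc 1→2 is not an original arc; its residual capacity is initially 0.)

after path 1 (5→2→1→0, push 11): res(1,2)=11
after path 2 (5→4→3→6→7→1→2→8→0, push 2): res(1,2)=9
after path 3 (5→3→6→0, push 1): res(1,2)=9
after path 4 (5→3→8→0, push 19): res(1,2)=9
after path 5 (5→3→2→1→0, push 6): res(1,2)=15

Residual capacity of (1,2): 15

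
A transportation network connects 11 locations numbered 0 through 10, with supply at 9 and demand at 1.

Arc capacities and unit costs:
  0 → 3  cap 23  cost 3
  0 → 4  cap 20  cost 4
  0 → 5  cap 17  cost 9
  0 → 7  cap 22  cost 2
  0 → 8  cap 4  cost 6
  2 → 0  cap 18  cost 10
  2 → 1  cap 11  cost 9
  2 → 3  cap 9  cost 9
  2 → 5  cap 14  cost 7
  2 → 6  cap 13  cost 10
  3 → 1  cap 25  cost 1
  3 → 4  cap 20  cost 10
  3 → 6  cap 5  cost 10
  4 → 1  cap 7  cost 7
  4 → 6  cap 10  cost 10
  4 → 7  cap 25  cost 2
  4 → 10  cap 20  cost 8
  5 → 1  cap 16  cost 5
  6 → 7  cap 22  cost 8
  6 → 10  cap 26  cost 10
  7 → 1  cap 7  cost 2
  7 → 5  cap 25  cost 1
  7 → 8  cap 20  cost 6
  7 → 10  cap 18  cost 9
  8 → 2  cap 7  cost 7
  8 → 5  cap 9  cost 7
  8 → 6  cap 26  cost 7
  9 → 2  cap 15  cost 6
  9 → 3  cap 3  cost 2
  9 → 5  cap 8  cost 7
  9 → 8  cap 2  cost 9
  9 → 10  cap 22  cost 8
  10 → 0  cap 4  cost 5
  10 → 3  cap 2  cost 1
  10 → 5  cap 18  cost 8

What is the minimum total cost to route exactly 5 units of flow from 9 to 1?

Minimum cost for 5 units: 29

shortest-cost path #1: 9→3→1 push 3 @ unit cost 3 (adds 9)
shortest-cost path #2: 9→10→3→1 push 2 @ unit cost 10 (adds 20)
total cost = 29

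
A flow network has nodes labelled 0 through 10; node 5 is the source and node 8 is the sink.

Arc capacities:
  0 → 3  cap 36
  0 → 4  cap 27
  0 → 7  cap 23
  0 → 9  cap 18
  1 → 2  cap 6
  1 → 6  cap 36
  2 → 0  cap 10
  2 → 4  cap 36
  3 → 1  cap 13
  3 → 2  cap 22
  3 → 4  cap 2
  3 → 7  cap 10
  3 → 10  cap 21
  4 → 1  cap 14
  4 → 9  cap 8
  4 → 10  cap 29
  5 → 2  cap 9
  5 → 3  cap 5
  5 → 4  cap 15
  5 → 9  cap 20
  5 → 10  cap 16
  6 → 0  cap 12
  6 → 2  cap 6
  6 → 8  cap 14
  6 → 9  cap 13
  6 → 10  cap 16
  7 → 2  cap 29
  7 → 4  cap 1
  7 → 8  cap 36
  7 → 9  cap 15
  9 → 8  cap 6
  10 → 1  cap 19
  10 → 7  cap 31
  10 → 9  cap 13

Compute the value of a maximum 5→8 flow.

Maximum flow value: 51

augment #1: 5→9→8 bottleneck 6, total now 6
augment #2: 5→3→7→8 bottleneck 5, total now 11
augment #3: 5→10→7→8 bottleneck 16, total now 27
augment #4: 5→2→0→7→8 bottleneck 9, total now 36
augment #5: 5→4→1→6→8 bottleneck 14, total now 50
augment #6: 5→4→10→7→8 bottleneck 1, total now 51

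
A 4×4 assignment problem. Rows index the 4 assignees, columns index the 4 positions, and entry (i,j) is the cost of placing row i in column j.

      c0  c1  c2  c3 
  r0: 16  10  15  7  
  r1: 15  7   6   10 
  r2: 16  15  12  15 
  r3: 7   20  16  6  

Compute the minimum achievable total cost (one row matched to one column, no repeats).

Minimum assignment cost: 33

optimal assignment: row0→col3 (cost 7), row1→col1 (cost 7), row2→col2 (cost 12), row3→col0 (cost 7)
total = 7 + 7 + 12 + 7 = 33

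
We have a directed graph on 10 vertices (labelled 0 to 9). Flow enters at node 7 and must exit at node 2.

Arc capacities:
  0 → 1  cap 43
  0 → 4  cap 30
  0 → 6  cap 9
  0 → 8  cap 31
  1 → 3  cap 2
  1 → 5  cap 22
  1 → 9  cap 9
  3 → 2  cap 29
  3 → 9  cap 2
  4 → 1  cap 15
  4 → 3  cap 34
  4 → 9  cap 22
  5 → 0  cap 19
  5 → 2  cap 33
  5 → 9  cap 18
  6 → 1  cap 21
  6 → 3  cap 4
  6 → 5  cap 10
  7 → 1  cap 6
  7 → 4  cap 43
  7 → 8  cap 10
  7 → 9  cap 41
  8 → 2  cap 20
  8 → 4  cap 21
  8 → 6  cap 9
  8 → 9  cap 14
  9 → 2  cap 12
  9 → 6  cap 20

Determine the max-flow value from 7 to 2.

augment #1: 7→8→2 bottleneck 10, total now 10
augment #2: 7→9→2 bottleneck 12, total now 22
augment #3: 7→1→3→2 bottleneck 2, total now 24
augment #4: 7→1→5→2 bottleneck 4, total now 28
augment #5: 7→4→3→2 bottleneck 27, total now 55
augment #6: 7→4→1→5→2 bottleneck 15, total now 70
augment #7: 7→9→6→5→2 bottleneck 10, total now 80
augment #8: 7→4→3→1→5→2 bottleneck 1, total now 81
augment #9: 7→9→6→1→5→2 bottleneck 2, total now 83

Maximum flow value: 83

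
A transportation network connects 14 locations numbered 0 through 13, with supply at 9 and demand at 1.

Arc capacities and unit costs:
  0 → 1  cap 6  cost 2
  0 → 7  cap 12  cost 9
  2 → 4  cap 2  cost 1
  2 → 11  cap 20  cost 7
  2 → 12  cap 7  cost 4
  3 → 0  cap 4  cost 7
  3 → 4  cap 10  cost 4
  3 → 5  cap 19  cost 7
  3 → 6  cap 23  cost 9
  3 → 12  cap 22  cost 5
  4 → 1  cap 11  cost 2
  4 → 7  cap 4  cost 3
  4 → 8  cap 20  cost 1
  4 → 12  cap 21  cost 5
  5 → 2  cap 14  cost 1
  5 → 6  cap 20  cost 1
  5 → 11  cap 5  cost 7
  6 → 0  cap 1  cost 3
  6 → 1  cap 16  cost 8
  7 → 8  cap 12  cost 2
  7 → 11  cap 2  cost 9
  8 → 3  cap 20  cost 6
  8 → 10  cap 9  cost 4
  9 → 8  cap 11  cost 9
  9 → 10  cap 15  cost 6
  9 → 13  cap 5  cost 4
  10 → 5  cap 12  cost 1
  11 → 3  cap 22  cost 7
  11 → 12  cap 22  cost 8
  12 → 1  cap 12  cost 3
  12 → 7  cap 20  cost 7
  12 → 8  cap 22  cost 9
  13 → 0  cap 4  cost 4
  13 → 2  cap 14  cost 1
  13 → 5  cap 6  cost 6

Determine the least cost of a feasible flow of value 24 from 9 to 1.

shortest-cost path #1: 9→13→2→4→1 push 2 @ unit cost 8 (adds 16)
shortest-cost path #2: 9→13→0→1 push 3 @ unit cost 10 (adds 30)
shortest-cost path #3: 9→10→5→6→0→1 push 1 @ unit cost 13 (adds 13)
shortest-cost path #4: 9→10→5→2→13→0→1 push 1 @ unit cost 13 (adds 13)
shortest-cost path #5: 9→10→5→2→12→1 push 7 @ unit cost 15 (adds 105)
shortest-cost path #6: 9→10→5→6→1 push 3 @ unit cost 16 (adds 48)
shortest-cost path #7: 9→8→3→4→1 push 7 @ unit cost 21 (adds 147)
total cost = 372

Minimum cost for 24 units: 372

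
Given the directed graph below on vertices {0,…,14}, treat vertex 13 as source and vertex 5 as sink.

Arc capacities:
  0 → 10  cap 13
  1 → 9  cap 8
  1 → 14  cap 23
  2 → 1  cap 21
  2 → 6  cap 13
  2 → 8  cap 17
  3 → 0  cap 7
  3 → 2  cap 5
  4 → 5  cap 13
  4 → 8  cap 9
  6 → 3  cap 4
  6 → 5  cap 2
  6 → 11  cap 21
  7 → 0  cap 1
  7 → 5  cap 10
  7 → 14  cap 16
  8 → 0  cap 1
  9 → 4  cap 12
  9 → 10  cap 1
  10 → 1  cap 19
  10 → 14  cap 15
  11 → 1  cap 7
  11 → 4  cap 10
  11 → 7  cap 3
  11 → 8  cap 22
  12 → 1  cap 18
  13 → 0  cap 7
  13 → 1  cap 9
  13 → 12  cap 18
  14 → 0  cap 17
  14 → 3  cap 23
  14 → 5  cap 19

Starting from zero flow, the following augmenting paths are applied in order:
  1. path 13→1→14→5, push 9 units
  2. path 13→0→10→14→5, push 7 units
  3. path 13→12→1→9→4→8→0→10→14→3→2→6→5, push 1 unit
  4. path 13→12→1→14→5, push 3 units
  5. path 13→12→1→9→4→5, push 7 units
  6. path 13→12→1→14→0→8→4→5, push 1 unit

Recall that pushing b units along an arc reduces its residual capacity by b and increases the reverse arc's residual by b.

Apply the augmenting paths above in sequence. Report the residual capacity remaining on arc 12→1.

after path 1 (13→1→14→5, push 9): res(12,1)=18
after path 2 (13→0→10→14→5, push 7): res(12,1)=18
after path 3 (13→12→1→9→4→8→0→10→14→3→2→6→5, push 1): res(12,1)=17
after path 4 (13→12→1→14→5, push 3): res(12,1)=14
after path 5 (13→12→1→9→4→5, push 7): res(12,1)=7
after path 6 (13→12→1→14→0→8→4→5, push 1): res(12,1)=6

Residual capacity of (12,1): 6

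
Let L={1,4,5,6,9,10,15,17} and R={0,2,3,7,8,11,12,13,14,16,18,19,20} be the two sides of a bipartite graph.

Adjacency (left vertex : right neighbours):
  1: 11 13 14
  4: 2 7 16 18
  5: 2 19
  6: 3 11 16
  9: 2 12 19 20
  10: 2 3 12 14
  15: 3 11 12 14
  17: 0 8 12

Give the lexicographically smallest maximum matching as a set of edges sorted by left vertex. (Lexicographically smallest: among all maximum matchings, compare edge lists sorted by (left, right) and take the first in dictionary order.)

Lex-smallest maximum matching: {(1,11), (4,2), (5,19), (6,3), (9,20), (10,12), (15,14), (17,0)}

|M| = 8 (so the lex-smallest maximum matching has 8 edges)
process left vertices in ascending order; for each, take the smallest-labelled available neighbour that still permits 8 edges overall, or leave it unmatched if none does
lex-smallest matching: {1-11, 4-2, 5-19, 6-3, 9-20, 10-12, 15-14, 17-0}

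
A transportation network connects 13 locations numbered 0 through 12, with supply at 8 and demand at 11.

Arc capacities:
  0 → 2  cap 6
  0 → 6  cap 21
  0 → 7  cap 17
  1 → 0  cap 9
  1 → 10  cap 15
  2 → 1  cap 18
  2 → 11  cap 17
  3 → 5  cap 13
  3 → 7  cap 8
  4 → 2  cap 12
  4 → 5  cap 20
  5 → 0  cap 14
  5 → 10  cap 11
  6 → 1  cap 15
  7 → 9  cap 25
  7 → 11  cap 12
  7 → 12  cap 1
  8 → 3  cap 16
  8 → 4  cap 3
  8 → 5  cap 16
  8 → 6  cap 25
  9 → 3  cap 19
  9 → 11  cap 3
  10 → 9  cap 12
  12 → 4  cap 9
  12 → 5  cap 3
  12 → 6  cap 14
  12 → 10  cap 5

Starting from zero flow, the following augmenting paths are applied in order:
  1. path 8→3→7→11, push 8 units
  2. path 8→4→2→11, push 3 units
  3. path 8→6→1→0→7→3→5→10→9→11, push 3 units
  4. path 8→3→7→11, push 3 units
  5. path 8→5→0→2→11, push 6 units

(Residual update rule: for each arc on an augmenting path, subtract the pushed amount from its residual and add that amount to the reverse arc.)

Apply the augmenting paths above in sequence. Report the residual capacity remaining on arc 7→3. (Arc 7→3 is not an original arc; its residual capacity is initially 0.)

after path 1 (8→3→7→11, push 8): res(7,3)=8
after path 2 (8→4→2→11, push 3): res(7,3)=8
after path 3 (8→6→1→0→7→3→5→10→9→11, push 3): res(7,3)=5
after path 4 (8→3→7→11, push 3): res(7,3)=8
after path 5 (8→5→0→2→11, push 6): res(7,3)=8

Residual capacity of (7,3): 8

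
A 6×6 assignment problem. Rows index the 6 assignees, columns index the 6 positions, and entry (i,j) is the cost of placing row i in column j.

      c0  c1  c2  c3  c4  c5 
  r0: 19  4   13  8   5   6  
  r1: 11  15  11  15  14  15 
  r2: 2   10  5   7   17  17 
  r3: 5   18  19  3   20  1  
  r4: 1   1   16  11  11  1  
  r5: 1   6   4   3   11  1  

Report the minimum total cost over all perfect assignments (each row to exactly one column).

one of 2 optimal assignments: row0→col4 (cost 5), row1→col2 (cost 11), row2→col0 (cost 2), row3→col3 (cost 3), row4→col1 (cost 1), row5→col5 (cost 1)
total = 5 + 11 + 2 + 3 + 1 + 1 = 23

Minimum assignment cost: 23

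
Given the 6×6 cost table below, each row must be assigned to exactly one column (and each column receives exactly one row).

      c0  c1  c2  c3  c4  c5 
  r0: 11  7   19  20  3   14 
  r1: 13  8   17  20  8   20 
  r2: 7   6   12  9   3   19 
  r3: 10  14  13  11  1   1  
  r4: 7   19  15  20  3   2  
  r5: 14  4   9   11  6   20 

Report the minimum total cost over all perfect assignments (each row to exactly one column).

Minimum assignment cost: 37

optimal assignment: row0→col4 (cost 3), row1→col1 (cost 8), row2→col3 (cost 9), row3→col5 (cost 1), row4→col0 (cost 7), row5→col2 (cost 9)
total = 3 + 8 + 9 + 1 + 7 + 9 = 37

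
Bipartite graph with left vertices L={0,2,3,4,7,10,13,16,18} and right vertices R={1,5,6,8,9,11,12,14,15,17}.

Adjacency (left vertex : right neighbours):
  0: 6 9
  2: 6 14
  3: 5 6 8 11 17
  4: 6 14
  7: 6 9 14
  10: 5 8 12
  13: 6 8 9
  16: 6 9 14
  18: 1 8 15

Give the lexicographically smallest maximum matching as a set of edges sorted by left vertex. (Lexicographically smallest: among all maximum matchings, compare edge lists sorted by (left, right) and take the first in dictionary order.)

Lex-smallest maximum matching: {(0,6), (2,14), (3,5), (7,9), (10,12), (13,8), (18,1)}

|M| = 7 (so the lex-smallest maximum matching has 7 edges)
process left vertices in ascending order; for each, take the smallest-labelled available neighbour that still permits 7 edges overall, or leave it unmatched if none does
lex-smallest matching: {0-6, 2-14, 3-5, 7-9, 10-12, 13-8, 18-1}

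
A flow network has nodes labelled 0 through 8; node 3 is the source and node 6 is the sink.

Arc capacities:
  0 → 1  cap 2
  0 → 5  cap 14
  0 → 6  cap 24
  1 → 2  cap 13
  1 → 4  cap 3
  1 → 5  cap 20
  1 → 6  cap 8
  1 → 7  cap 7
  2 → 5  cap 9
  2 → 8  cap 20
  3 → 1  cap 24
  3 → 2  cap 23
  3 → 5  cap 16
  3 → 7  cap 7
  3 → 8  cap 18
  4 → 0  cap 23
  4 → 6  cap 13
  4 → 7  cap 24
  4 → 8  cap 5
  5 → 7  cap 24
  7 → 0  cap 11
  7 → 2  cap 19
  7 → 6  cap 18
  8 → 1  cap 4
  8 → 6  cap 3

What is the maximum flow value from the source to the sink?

Maximum flow value: 43

augment #1: 3→1→6 bottleneck 8, total now 8
augment #2: 3→7→6 bottleneck 7, total now 15
augment #3: 3→8→6 bottleneck 3, total now 18
augment #4: 3→1→4→6 bottleneck 3, total now 21
augment #5: 3→1→7→6 bottleneck 7, total now 28
augment #6: 3→5→7→6 bottleneck 4, total now 32
augment #7: 3→5→7→0→6 bottleneck 11, total now 43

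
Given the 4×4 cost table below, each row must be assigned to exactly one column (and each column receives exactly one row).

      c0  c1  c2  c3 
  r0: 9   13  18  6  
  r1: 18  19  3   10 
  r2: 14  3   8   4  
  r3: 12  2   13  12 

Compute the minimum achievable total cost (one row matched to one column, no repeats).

Minimum assignment cost: 18

optimal assignment: row0→col0 (cost 9), row1→col2 (cost 3), row2→col3 (cost 4), row3→col1 (cost 2)
total = 9 + 3 + 4 + 2 = 18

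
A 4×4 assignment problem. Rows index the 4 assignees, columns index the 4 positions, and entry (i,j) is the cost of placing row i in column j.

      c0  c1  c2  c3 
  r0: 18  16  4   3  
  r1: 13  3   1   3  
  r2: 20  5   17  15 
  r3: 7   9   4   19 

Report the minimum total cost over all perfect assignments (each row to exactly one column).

optimal assignment: row0→col3 (cost 3), row1→col2 (cost 1), row2→col1 (cost 5), row3→col0 (cost 7)
total = 3 + 1 + 5 + 7 = 16

Minimum assignment cost: 16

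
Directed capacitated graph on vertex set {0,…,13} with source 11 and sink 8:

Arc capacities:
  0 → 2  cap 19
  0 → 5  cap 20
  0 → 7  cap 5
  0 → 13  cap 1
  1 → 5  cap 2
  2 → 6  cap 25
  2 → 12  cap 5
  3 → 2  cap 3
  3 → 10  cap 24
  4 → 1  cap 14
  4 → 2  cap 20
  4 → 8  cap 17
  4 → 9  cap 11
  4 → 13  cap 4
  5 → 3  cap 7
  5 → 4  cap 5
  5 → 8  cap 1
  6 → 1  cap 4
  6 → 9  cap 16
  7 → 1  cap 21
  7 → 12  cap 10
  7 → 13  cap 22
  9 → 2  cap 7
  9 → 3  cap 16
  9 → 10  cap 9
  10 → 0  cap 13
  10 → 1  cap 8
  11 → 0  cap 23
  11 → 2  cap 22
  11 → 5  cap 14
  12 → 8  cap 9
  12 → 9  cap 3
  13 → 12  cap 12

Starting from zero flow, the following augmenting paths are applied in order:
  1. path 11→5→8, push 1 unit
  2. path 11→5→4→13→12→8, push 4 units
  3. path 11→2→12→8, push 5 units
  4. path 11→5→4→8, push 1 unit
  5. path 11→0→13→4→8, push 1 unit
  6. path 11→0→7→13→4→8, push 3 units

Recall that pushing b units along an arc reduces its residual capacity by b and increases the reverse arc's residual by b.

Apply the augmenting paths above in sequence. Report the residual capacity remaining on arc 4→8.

Residual capacity of (4,8): 12

after path 1 (11→5→8, push 1): res(4,8)=17
after path 2 (11→5→4→13→12→8, push 4): res(4,8)=17
after path 3 (11→2→12→8, push 5): res(4,8)=17
after path 4 (11→5→4→8, push 1): res(4,8)=16
after path 5 (11→0→13→4→8, push 1): res(4,8)=15
after path 6 (11→0→7→13→4→8, push 3): res(4,8)=12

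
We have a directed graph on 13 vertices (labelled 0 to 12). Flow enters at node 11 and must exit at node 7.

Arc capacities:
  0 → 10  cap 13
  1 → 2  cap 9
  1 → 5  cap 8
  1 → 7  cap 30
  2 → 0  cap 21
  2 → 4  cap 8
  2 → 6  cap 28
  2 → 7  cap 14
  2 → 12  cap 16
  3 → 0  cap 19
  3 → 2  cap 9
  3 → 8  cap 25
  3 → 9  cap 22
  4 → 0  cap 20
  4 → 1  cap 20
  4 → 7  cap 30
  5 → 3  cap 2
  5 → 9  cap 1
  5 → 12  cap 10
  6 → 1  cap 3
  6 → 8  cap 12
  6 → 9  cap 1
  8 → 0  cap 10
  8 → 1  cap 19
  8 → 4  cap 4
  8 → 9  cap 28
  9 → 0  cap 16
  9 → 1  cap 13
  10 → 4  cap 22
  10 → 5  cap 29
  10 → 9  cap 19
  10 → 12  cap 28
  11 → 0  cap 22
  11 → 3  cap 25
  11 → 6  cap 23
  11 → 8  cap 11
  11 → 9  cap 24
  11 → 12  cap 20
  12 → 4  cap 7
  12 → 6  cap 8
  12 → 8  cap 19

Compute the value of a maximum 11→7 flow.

Maximum flow value: 68

augment #1: 11→3→2→7 bottleneck 9, total now 9
augment #2: 11→6→1→7 bottleneck 3, total now 12
augment #3: 11→8→1→7 bottleneck 11, total now 23
augment #4: 11→9→1→7 bottleneck 13, total now 36
augment #5: 11→12→4→7 bottleneck 7, total now 43
augment #6: 11→0→10→4→7 bottleneck 13, total now 56
augment #7: 11→3→8→1→7 bottleneck 3, total now 59
augment #8: 11→3→8→4→7 bottleneck 4, total now 63
augment #9: 11→3→8→1→2→7 bottleneck 5, total now 68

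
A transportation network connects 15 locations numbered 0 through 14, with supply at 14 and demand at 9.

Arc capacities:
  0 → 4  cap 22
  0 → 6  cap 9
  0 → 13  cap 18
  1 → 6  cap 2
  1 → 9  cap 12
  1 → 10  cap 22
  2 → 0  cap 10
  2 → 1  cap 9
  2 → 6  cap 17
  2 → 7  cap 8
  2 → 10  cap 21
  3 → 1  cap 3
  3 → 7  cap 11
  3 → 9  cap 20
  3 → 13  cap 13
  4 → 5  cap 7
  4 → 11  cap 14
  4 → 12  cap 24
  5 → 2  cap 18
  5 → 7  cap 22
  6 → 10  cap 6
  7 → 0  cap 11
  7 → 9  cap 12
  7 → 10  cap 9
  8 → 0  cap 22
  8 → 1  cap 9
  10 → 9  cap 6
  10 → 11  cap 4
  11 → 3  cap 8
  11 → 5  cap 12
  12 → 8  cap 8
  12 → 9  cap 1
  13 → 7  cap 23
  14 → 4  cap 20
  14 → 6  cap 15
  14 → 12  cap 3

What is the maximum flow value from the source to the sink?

augment #1: 14→12→9 bottleneck 1, total now 1
augment #2: 14→6→10→9 bottleneck 6, total now 7
augment #3: 14→4→5→7→9 bottleneck 7, total now 14
augment #4: 14→4→11→3→9 bottleneck 8, total now 22
augment #5: 14→12→8→1→9 bottleneck 2, total now 24
augment #6: 14→4→11→5→7→9 bottleneck 5, total now 29

Maximum flow value: 29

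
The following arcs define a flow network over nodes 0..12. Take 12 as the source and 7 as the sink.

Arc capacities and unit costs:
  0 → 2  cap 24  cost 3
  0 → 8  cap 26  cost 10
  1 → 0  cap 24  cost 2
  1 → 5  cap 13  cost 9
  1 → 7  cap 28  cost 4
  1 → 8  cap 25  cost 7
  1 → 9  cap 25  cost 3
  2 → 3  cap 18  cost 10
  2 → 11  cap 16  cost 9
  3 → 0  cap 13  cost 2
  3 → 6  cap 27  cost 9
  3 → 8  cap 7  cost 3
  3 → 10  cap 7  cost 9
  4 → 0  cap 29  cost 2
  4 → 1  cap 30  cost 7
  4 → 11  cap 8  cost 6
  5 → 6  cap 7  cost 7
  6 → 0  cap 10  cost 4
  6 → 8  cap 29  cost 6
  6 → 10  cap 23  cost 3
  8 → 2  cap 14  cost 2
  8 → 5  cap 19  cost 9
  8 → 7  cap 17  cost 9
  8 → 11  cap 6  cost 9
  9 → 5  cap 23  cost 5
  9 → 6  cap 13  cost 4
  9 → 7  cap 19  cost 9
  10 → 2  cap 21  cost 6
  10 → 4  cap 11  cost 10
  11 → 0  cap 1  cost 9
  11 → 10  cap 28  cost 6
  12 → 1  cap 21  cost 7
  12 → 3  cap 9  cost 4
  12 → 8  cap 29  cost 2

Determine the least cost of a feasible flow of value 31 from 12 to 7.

Minimum cost for 31 units: 341

shortest-cost path #1: 12→1→7 push 21 @ unit cost 11 (adds 231)
shortest-cost path #2: 12→8→7 push 10 @ unit cost 11 (adds 110)
total cost = 341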